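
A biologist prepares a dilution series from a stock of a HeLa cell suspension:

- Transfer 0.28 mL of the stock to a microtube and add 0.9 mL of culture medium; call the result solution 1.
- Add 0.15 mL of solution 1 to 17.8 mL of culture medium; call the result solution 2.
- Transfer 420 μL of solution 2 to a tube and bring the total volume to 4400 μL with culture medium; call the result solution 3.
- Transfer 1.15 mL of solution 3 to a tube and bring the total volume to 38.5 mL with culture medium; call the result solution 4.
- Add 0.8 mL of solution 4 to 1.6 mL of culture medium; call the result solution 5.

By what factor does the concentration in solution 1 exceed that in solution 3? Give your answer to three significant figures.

Step 1: 0.28 mL + 0.9 mL = 1.18 mL total → factor 1.18/0.28 = 4.2143
Step 2: 0.15 mL + 17.8 mL = 17.95 mL total → factor 17.95/0.15 = 119.67
Step 3: 420 μL brought to 4400 μL → factor 4400/420 = 10.476
Dilution factor to solution 1 = 4.2143; to solution 3 = 5283.2
[solution 1]/[solution 3] = (factor to solution 3)/(factor to solution 1) = 5283.2/4.2143 = 1.25 × 10^3

1.25 × 10^3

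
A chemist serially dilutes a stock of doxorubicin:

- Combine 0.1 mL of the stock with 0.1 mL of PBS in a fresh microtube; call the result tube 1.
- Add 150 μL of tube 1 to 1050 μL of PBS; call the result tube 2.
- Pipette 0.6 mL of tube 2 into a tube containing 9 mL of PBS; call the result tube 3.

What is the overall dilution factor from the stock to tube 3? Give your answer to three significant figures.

256

Step 1: 0.1 mL + 0.1 mL = 0.2 mL total → factor 0.2/0.1 = 2
Step 2: 150 μL + 1050 μL = 1200 μL total → factor 1200/150 = 8
Step 3: 0.6 mL + 9 mL = 9.6 mL total → factor 9.6/0.6 = 16
Overall dilution factor = 2 × 8 × 16 = 256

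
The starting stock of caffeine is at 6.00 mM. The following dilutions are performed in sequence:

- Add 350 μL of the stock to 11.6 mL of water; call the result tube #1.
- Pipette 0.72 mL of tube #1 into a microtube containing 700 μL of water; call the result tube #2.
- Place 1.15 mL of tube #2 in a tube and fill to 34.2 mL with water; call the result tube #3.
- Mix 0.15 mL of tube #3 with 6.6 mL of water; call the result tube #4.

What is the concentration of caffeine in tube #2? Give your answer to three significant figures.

0.0891 mM

Step 1: 350 μL + 11.6 mL = 11950 μL total → factor 11950/350 = 34.143
Step 2: 0.72 mL + 700 μL = 1.42 mL total → factor 1.42/0.72 = 1.9722
Dilution factor through tube #2 = 34.143 × 1.9722 = 67.337
[tube #2] = 6.00 mM / 67.337 = 0.0891 mM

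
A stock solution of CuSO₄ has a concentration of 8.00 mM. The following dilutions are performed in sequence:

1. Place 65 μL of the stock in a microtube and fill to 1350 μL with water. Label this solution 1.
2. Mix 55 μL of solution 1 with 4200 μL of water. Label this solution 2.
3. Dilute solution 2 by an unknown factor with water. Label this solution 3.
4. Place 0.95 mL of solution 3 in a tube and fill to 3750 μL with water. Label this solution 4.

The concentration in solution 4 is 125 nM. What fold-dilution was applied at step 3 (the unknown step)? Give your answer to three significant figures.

Step 1: 65 μL brought to 1350 μL → factor 1350/65 = 20.769
Step 2: 55 μL + 4200 μL = 4255 μL total → factor 4255/55 = 77.364
Step 3: unknown factor x
Step 4: 0.95 mL brought to 3750 μL → factor 3.75/0.95 = 3.9474
Product of known-step factors = 6342.6
Overall factor = 8.00 mM / (125 nM) = 64000
x = 64000 / 6342.6 = 10.1

10.1-fold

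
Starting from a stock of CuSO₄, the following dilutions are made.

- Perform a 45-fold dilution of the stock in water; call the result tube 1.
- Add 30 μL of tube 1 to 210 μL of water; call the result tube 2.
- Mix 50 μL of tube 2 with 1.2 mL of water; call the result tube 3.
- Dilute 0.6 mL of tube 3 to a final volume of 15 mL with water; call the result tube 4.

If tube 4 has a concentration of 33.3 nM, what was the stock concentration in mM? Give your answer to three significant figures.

Step 1: 45-fold → factor 45
Step 2: 30 μL + 210 μL = 240 μL total → factor 240/30 = 8
Step 3: 50 μL + 1.2 mL = 1250 μL total → factor 1250/50 = 25
Step 4: 0.6 mL brought to 15 mL → factor 15/0.6 = 25
Overall dilution factor = 45 × 8 × 25 × 25 = 2.25 × 10^5
Stock = 33.3 nM × 2.25 × 10^5 = 7.492 × 10^6 nM = 7.49 mM

7.49 mM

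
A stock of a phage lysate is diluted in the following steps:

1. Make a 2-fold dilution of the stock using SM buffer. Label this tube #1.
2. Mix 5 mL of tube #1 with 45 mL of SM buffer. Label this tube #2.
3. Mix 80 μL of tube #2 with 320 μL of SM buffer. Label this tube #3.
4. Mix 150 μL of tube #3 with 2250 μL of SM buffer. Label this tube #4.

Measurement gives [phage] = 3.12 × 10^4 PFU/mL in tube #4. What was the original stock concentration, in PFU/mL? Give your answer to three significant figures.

4.99 × 10^7 PFU/mL

Step 1: 2-fold → factor 2
Step 2: 5 mL + 45 mL = 50 mL total → factor 50/5 = 10
Step 3: 80 μL + 320 μL = 400 μL total → factor 400/80 = 5
Step 4: 150 μL + 2250 μL = 2400 μL total → factor 2400/150 = 16
Overall dilution factor = 2 × 10 × 5 × 16 = 1600
Stock = 3.12 × 10^4 PFU/mL × 1600 = 4.99 × 10^7 PFU/mL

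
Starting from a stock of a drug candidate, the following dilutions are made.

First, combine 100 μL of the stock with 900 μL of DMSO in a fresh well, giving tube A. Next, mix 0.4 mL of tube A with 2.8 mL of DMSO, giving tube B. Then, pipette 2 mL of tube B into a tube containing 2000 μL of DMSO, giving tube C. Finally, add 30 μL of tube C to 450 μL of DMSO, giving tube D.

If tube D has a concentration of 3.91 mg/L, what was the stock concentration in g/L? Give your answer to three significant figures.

Step 1: 100 μL + 900 μL = 1000 μL total → factor 1000/100 = 10
Step 2: 0.4 mL + 2.8 mL = 3.2 mL total → factor 3.2/0.4 = 8
Step 3: 2 mL + 2000 μL = 4 mL total → factor 4/2 = 2
Step 4: 30 μL + 450 μL = 480 μL total → factor 480/30 = 16
Overall dilution factor = 10 × 8 × 2 × 16 = 2560
Stock = 3.91 mg/L × 2560 = 1.001 × 10^4 mg/L = 10.0 g/L

10.0 g/L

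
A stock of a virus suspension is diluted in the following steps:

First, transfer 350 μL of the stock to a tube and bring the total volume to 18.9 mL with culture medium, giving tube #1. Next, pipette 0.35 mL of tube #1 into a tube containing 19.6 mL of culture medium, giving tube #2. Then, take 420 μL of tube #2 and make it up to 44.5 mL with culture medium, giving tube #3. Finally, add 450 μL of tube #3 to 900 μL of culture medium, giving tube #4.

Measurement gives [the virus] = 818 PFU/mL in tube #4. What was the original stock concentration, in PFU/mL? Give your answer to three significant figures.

8.00 × 10^8 PFU/mL

Step 1: 350 μL brought to 18.9 mL → factor 18900/350 = 54
Step 2: 0.35 mL + 19.6 mL = 19.95 mL total → factor 19.95/0.35 = 57
Step 3: 420 μL brought to 44.5 mL → factor 44500/420 = 105.95
Step 4: 450 μL + 900 μL = 1350 μL total → factor 1350/450 = 3
Overall dilution factor = 54 × 57 × 105.95 × 3 = 9.7836 × 10^5
Stock = 818 PFU/mL × 9.7836 × 10^5 = 8.00 × 10^8 PFU/mL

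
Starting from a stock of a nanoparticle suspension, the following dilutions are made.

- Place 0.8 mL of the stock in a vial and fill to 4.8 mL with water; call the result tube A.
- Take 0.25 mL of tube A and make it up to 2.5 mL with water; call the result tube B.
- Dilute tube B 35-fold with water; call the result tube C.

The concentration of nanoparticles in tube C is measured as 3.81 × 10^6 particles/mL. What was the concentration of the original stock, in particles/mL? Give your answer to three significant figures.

8.00 × 10^9 particles/mL

Step 1: 0.8 mL brought to 4.8 mL → factor 4.8/0.8 = 6
Step 2: 0.25 mL brought to 2.5 mL → factor 2.5/0.25 = 10
Step 3: 35-fold → factor 35
Overall dilution factor = 6 × 10 × 35 = 2100
Stock = 3.81 × 10^6 particles/mL × 2100 = 8.00 × 10^9 particles/mL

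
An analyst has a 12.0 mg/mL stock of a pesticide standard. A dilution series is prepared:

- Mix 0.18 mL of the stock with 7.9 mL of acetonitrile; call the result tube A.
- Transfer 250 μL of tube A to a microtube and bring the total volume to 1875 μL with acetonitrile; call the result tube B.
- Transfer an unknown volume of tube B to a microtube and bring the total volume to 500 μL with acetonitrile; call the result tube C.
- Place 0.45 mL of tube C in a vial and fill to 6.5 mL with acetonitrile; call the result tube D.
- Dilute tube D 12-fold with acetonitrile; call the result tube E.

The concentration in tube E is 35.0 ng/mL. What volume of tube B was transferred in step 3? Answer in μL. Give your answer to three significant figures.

85.1 μL

Step 1: 0.18 mL + 7.9 mL = 8.08 mL total → factor 8.08/0.18 = 44.889
Step 2: 250 μL brought to 1875 μL → factor 1875/250 = 7.5
Step 3: v brought to 500 μL → factor = 500 μL/v
Step 4: 0.45 mL brought to 6.5 mL → factor 6.5/0.45 = 14.444
Step 5: 12-fold → factor 12
Product of known-step factors = 58356
Overall factor = 12.0 mg/mL / (35.0 ng/mL) = 3.4286 × 10^5
Step-3 factor = 3.4286 × 10^5 / 58356 = 5.8753
v = 500 μL / 5.8753 = 85.1 μL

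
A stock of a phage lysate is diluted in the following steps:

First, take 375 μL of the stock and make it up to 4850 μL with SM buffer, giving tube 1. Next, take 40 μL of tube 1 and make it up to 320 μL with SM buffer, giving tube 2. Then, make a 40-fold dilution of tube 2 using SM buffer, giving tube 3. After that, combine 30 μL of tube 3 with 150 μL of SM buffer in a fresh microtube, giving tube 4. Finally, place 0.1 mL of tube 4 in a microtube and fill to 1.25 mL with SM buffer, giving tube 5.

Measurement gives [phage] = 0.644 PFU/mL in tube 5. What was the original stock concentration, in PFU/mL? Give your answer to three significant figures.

Step 1: 375 μL brought to 4850 μL → factor 4850/375 = 12.933
Step 2: 40 μL brought to 320 μL → factor 320/40 = 8
Step 3: 40-fold → factor 40
Step 4: 30 μL + 150 μL = 180 μL total → factor 180/30 = 6
Step 5: 0.1 mL brought to 1.25 mL → factor 1.25/0.1 = 12.5
Overall dilution factor = 12.933 × 8 × 40 × 6 × 12.5 = 3.104 × 10^5
Stock = 0.644 PFU/mL × 3.104 × 10^5 = 2.00 × 10^5 PFU/mL

2.00 × 10^5 PFU/mL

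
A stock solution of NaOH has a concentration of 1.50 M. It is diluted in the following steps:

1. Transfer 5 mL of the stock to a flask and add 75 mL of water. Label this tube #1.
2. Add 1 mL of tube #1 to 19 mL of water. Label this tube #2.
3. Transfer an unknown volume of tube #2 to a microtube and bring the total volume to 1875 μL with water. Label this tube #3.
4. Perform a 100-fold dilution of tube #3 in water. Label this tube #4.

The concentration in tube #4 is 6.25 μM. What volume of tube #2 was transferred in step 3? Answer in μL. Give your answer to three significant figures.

250 μL

Step 1: 5 mL + 75 mL = 80 mL total → factor 80/5 = 16
Step 2: 1 mL + 19 mL = 20 mL total → factor 20/1 = 20
Step 3: v brought to 1875 μL → factor = 1875 μL/v
Step 4: 100-fold → factor 100
Product of known-step factors = 32000
Overall factor = 1.50 M / (6.25 μM) = 2.4 × 10^5
Step-3 factor = 2.4 × 10^5 / 32000 = 7.5
v = 1875 μL / 7.5 = 250 μL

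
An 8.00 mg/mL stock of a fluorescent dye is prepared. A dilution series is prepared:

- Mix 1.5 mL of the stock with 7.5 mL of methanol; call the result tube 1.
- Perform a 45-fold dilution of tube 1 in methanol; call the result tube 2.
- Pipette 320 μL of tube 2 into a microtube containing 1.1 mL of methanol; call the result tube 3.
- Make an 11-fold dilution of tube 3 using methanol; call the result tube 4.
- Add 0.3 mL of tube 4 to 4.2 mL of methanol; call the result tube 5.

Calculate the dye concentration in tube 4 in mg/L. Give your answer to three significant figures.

Step 1: 1.5 mL + 7.5 mL = 9 mL total → factor 9/1.5 = 6
Step 2: 45-fold → factor 45
Step 3: 320 μL + 1.1 mL = 1420 μL total → factor 1420/320 = 4.4375
Step 4: 11-fold → factor 11
Dilution factor through tube 4 = 6 × 45 × 4.4375 × 11 = 13179
[tube 4] = 8.00 mg/mL / 13179 = 0.0006070 mg/mL = 0.607 mg/L

0.607 mg/L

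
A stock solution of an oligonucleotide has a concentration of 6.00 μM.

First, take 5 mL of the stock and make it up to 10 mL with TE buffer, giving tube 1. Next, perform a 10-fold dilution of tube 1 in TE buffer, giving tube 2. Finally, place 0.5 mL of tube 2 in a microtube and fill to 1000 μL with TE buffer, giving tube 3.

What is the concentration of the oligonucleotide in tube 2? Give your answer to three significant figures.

Step 1: 5 mL brought to 10 mL → factor 10/5 = 2
Step 2: 10-fold → factor 10
Dilution factor through tube 2 = 2 × 10 = 20
[tube 2] = 6.00 μM / 20 = 0.300 μM

0.300 μM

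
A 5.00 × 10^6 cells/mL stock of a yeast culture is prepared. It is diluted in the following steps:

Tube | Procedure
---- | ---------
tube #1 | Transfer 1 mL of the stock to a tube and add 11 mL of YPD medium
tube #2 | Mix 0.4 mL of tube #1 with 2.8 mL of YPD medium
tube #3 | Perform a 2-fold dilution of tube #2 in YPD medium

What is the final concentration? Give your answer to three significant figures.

Step 1: 1 mL + 11 mL = 12 mL total → factor 12/1 = 12
Step 2: 0.4 mL + 2.8 mL = 3.2 mL total → factor 3.2/0.4 = 8
Step 3: 2-fold → factor 2
Overall dilution factor = 12 × 8 × 2 = 192
Final = 5.00 × 10^6 cells/mL / 192 = 2.60 × 10^4 cells/mL

2.60 × 10^4 cells/mL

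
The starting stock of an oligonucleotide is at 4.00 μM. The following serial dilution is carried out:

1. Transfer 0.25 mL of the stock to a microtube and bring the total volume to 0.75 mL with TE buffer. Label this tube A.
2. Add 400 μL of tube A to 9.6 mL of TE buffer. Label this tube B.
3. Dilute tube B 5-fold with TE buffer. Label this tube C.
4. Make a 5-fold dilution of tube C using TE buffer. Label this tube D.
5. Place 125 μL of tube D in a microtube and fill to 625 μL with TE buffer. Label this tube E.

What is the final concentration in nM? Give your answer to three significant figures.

0.427 nM

Step 1: 0.25 mL brought to 0.75 mL → factor 0.75/0.25 = 3
Step 2: 400 μL + 9.6 mL = 10000 μL total → factor 10000/400 = 25
Step 3: 5-fold → factor 5
Step 4: 5-fold → factor 5
Step 5: 125 μL brought to 625 μL → factor 625/125 = 5
Overall dilution factor = 3 × 25 × 5 × 5 × 5 = 9375
Final = 4.00 μM / 9375 = 0.0004267 μM = 0.427 nM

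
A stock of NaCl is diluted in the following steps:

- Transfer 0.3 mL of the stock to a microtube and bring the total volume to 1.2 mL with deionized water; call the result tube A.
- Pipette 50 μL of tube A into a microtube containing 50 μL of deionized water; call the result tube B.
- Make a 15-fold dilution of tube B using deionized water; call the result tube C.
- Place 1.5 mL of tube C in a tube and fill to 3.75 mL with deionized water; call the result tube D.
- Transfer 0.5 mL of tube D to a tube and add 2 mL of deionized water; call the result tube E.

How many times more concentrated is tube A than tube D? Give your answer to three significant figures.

75.0

Step 1: 0.3 mL brought to 1.2 mL → factor 1.2/0.3 = 4
Step 2: 50 μL + 50 μL = 100 μL total → factor 100/50 = 2
Step 3: 15-fold → factor 15
Step 4: 1.5 mL brought to 3.75 mL → factor 3.75/1.5 = 2.5
Dilution factor to tube A = 4; to tube D = 300
[tube A]/[tube D] = (factor to tube D)/(factor to tube A) = 300/4 = 75.0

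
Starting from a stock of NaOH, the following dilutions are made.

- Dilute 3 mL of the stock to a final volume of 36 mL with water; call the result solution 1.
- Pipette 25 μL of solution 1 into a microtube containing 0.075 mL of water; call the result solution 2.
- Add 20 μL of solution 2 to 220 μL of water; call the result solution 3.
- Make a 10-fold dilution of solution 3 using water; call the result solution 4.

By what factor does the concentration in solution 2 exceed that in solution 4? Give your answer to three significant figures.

120

Step 1: 3 mL brought to 36 mL → factor 36/3 = 12
Step 2: 25 μL + 0.075 mL = 100 μL total → factor 100/25 = 4
Step 3: 20 μL + 220 μL = 240 μL total → factor 240/20 = 12
Step 4: 10-fold → factor 10
Dilution factor to solution 2 = 48; to solution 4 = 5760
[solution 2]/[solution 4] = (factor to solution 4)/(factor to solution 2) = 5760/48 = 120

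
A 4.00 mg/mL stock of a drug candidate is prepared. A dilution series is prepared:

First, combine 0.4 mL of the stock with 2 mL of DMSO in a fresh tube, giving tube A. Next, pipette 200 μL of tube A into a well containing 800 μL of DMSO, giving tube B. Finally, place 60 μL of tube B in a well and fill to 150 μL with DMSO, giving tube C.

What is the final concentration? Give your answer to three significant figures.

0.0533 mg/mL

Step 1: 0.4 mL + 2 mL = 2.4 mL total → factor 2.4/0.4 = 6
Step 2: 200 μL + 800 μL = 1000 μL total → factor 1000/200 = 5
Step 3: 60 μL brought to 150 μL → factor 150/60 = 2.5
Overall dilution factor = 6 × 5 × 2.5 = 75
Final = 4.00 mg/mL / 75 = 0.0533 mg/mL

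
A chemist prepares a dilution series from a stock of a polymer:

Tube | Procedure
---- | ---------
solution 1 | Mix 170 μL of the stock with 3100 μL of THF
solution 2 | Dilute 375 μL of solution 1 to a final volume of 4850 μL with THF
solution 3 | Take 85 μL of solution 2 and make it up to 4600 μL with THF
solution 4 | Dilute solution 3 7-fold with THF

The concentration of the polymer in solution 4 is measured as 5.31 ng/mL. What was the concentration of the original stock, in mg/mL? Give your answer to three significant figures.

0.500 mg/mL

Step 1: 170 μL + 3100 μL = 3270 μL total → factor 3270/170 = 19.235
Step 2: 375 μL brought to 4850 μL → factor 4850/375 = 12.933
Step 3: 85 μL brought to 4600 μL → factor 4600/85 = 54.118
Step 4: 7-fold → factor 7
Overall dilution factor = 19.235 × 12.933 × 54.118 × 7 = 94242
Stock = 5.31 ng/mL × 94242 = 5.004 × 10^5 ng/mL = 0.500 mg/mL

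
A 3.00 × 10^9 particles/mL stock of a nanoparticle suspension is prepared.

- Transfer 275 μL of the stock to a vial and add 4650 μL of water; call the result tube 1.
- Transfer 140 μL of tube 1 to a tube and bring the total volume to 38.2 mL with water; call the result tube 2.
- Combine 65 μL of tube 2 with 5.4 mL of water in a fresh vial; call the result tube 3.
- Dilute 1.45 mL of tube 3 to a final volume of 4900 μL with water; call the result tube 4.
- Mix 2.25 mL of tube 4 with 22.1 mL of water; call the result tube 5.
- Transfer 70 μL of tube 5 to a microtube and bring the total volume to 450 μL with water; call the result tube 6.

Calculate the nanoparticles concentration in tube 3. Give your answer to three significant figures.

Step 1: 275 μL + 4650 μL = 4925 μL total → factor 4925/275 = 17.909
Step 2: 140 μL brought to 38.2 mL → factor 38200/140 = 272.86
Step 3: 65 μL + 5.4 mL = 5465 μL total → factor 5465/65 = 84.077
Dilution factor through tube 3 = 17.909 × 272.86 × 84.077 = 4.1085 × 10^5
[tube 3] = 3.00 × 10^9 particles/mL / 4.1085 × 10^5 = 7.30 × 10^3 particles/mL

7.30 × 10^3 particles/mL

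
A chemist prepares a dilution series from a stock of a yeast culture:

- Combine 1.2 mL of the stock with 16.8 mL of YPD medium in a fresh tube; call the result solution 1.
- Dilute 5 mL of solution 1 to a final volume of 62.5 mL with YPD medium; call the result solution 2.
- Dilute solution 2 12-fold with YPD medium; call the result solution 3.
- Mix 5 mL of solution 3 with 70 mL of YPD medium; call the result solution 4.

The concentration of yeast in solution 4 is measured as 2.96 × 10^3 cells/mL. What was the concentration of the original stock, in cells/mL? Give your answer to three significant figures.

Step 1: 1.2 mL + 16.8 mL = 18 mL total → factor 18/1.2 = 15
Step 2: 5 mL brought to 62.5 mL → factor 62.5/5 = 12.5
Step 3: 12-fold → factor 12
Step 4: 5 mL + 70 mL = 75 mL total → factor 75/5 = 15
Overall dilution factor = 15 × 12.5 × 12 × 15 = 33750
Stock = 2.96 × 10^3 cells/mL × 33750 = 9.99 × 10^7 cells/mL

9.99 × 10^7 cells/mL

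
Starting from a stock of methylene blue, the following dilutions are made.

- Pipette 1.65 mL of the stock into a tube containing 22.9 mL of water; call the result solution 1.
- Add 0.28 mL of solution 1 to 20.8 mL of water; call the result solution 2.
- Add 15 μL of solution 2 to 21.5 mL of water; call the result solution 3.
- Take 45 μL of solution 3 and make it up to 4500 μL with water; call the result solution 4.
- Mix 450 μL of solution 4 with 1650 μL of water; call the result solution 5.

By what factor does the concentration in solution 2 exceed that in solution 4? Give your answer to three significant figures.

1.43 × 10^5

Step 1: 1.65 mL + 22.9 mL = 24.55 mL total → factor 24.55/1.65 = 14.879
Step 2: 0.28 mL + 20.8 mL = 21.08 mL total → factor 21.08/0.28 = 75.286
Step 3: 15 μL + 21.5 mL = 21515 μL total → factor 21515/15 = 1434.3
Step 4: 45 μL brought to 4500 μL → factor 4500/45 = 100
Dilution factor to solution 2 = 1120.2; to solution 4 = 1.6067 × 10^8
[solution 2]/[solution 4] = (factor to solution 4)/(factor to solution 2) = 1.6067 × 10^8/1120.2 = 1.43 × 10^5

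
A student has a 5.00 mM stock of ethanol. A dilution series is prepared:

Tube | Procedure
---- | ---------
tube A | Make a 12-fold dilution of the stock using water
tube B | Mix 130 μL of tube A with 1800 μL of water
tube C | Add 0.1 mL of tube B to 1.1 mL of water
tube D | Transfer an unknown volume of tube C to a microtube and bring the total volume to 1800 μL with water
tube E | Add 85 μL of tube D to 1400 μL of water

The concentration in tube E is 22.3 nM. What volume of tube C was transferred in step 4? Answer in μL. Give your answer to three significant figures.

Step 1: 12-fold → factor 12
Step 2: 130 μL + 1800 μL = 1930 μL total → factor 1930/130 = 14.846
Step 3: 0.1 mL + 1.1 mL = 1.2 mL total → factor 1.2/0.1 = 12
Step 4: v brought to 1800 μL → factor = 1800 μL/v
Step 5: 85 μL + 1400 μL = 1485 μL total → factor 1485/85 = 17.471
Product of known-step factors = 37349
Overall factor = 5.00 mM / (22.3 nM) = 2.2422 × 10^5
Step-4 factor = 2.2422 × 10^5 / 37349 = 6.0032
v = 1800 μL / 6.0032 = 300 μL

300 μL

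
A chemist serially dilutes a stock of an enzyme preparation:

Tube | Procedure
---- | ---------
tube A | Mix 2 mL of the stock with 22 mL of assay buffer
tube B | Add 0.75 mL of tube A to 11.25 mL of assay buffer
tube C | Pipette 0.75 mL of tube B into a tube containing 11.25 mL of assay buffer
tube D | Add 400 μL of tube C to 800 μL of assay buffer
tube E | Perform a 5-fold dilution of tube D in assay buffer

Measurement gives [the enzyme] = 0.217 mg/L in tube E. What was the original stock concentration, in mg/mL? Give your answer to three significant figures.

Step 1: 2 mL + 22 mL = 24 mL total → factor 24/2 = 12
Step 2: 0.75 mL + 11.25 mL = 12 mL total → factor 12/0.75 = 16
Step 3: 0.75 mL + 11.25 mL = 12 mL total → factor 12/0.75 = 16
Step 4: 400 μL + 800 μL = 1200 μL total → factor 1200/400 = 3
Step 5: 5-fold → factor 5
Overall dilution factor = 12 × 16 × 16 × 3 × 5 = 46080
Stock = 0.217 mg/L × 46080 = 9999 mg/L = 10.0 mg/mL

10.0 mg/mL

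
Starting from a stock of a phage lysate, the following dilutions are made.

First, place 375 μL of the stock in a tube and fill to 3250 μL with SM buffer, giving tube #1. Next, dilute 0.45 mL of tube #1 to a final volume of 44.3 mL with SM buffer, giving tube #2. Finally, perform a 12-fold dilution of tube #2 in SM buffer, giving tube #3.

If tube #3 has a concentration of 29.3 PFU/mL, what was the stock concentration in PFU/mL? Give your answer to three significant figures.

3.00 × 10^5 PFU/mL

Step 1: 375 μL brought to 3250 μL → factor 3250/375 = 8.6667
Step 2: 0.45 mL brought to 44.3 mL → factor 44.3/0.45 = 98.444
Step 3: 12-fold → factor 12
Overall dilution factor = 8.6667 × 98.444 × 12 = 10238
Stock = 29.3 PFU/mL × 10238 = 3.00 × 10^5 PFU/mL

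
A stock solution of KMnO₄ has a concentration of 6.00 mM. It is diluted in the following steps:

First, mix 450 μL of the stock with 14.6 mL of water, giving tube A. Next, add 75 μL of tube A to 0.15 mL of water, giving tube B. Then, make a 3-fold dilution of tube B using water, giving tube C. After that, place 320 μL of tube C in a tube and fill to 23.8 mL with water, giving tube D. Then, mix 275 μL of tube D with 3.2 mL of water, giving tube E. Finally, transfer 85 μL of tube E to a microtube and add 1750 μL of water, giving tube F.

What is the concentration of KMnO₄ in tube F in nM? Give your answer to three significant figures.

Step 1: 450 μL + 14.6 mL = 15050 μL total → factor 15050/450 = 33.444
Step 2: 75 μL + 0.15 mL = 225 μL total → factor 225/75 = 3
Step 3: 3-fold → factor 3
Step 4: 320 μL brought to 23.8 mL → factor 23800/320 = 74.375
Step 5: 275 μL + 3.2 mL = 3475 μL total → factor 3475/275 = 12.636
Step 6: 85 μL + 1750 μL = 1835 μL total → factor 1835/85 = 21.588
Overall dilution factor = 33.444 × 3 × 3 × 74.375 × 12.636 × 21.588 = 6.1071 × 10^6
Final = 6.00 mM / 6.1071 × 10^6 = 9.825 × 10^-7 mM = 0.982 nM

0.982 nM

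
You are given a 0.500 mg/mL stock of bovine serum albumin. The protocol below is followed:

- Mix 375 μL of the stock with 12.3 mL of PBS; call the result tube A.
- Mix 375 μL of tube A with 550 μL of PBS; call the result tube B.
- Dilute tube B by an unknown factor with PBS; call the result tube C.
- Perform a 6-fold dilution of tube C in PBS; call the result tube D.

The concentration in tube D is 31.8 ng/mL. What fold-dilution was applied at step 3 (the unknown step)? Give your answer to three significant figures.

31.4-fold

Step 1: 375 μL + 12.3 mL = 12675 μL total → factor 12675/375 = 33.8
Step 2: 375 μL + 550 μL = 925 μL total → factor 925/375 = 2.4667
Step 3: unknown factor x
Step 4: 6-fold → factor 6
Product of known-step factors = 500.24
Overall factor = 0.500 mg/mL / (31.8 ng/mL) = 15723
x = 15723 / 500.24 = 31.4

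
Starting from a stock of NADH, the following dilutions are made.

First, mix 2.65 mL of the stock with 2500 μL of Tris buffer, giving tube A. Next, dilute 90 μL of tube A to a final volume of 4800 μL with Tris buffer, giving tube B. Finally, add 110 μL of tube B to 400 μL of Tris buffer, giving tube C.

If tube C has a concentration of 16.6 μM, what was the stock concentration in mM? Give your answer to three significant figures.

Step 1: 2.65 mL + 2500 μL = 5.15 mL total → factor 5.15/2.65 = 1.9434
Step 2: 90 μL brought to 4800 μL → factor 4800/90 = 53.333
Step 3: 110 μL + 400 μL = 510 μL total → factor 510/110 = 4.6364
Overall dilution factor = 1.9434 × 53.333 × 4.6364 = 480.55
Stock = 16.6 μM × 480.55 = 7977 μM = 7.98 mM

7.98 mM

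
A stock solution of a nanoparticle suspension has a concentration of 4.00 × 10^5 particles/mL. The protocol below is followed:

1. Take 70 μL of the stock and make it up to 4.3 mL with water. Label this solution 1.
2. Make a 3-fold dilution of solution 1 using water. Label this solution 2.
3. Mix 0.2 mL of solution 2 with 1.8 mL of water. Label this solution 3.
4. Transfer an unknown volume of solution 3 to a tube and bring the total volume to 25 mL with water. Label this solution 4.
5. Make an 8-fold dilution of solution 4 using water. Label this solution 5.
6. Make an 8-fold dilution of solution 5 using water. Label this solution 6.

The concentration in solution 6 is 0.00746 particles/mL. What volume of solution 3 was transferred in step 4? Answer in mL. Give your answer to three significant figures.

0.0550 mL

Step 1: 70 μL brought to 4.3 mL → factor 4300/70 = 61.429
Step 2: 3-fold → factor 3
Step 3: 0.2 mL + 1.8 mL = 2 mL total → factor 2/0.2 = 10
Step 4: v brought to 25 mL → factor = 25 mL/v
Step 5: 8-fold → factor 8
Step 6: 8-fold → factor 8
Product of known-step factors = 1.1794 × 10^5
Overall factor = 4.00 × 10^5 particles/mL / (0.00746 particles/mL) = 5.3619 × 10^7
Step-4 factor = 5.3619 × 10^7 / 1.1794 × 10^5 = 454.62
v = 25 mL / 454.62 = 0.0550 mL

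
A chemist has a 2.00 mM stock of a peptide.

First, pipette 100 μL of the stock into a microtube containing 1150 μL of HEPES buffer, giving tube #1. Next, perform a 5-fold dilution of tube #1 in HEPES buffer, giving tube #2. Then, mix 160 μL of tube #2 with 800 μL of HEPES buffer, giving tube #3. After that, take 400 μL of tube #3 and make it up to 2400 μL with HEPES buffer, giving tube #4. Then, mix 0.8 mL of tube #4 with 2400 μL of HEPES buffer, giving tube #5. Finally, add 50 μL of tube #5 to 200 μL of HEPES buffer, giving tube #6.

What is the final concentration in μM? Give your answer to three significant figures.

Step 1: 100 μL + 1150 μL = 1250 μL total → factor 1250/100 = 12.5
Step 2: 5-fold → factor 5
Step 3: 160 μL + 800 μL = 960 μL total → factor 960/160 = 6
Step 4: 400 μL brought to 2400 μL → factor 2400/400 = 6
Step 5: 0.8 mL + 2400 μL = 3.2 mL total → factor 3.2/0.8 = 4
Step 6: 50 μL + 200 μL = 250 μL total → factor 250/50 = 5
Overall dilution factor = 12.5 × 5 × 6 × 6 × 4 × 5 = 45000
Final = 2.00 mM / 45000 = 4.444 × 10^-5 mM = 0.0444 μM

0.0444 μM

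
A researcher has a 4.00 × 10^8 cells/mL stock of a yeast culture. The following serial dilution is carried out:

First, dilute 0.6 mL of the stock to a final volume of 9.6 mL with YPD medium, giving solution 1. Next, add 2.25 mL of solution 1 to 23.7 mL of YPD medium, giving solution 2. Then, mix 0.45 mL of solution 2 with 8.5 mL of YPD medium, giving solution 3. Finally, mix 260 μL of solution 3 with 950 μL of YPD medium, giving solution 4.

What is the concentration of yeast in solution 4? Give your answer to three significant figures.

2.34 × 10^4 cells/mL

Step 1: 0.6 mL brought to 9.6 mL → factor 9.6/0.6 = 16
Step 2: 2.25 mL + 23.7 mL = 25.95 mL total → factor 25.95/2.25 = 11.533
Step 3: 0.45 mL + 8.5 mL = 8.95 mL total → factor 8.95/0.45 = 19.889
Step 4: 260 μL + 950 μL = 1210 μL total → factor 1210/260 = 4.6538
Overall dilution factor = 16 × 11.533 × 19.889 × 4.6538 = 17080
Final = 4.00 × 10^8 cells/mL / 17080 = 2.34 × 10^4 cells/mL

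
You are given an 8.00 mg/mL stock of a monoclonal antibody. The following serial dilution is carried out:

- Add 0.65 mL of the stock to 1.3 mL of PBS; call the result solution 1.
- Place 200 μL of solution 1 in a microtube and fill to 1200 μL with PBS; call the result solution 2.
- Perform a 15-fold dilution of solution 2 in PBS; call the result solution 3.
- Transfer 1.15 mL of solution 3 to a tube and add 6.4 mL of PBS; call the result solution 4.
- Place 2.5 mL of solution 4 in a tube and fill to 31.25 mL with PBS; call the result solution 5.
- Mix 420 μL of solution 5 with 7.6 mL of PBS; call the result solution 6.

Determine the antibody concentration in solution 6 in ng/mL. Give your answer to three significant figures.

Step 1: 0.65 mL + 1.3 mL = 1.95 mL total → factor 1.95/0.65 = 3
Step 2: 200 μL brought to 1200 μL → factor 1200/200 = 6
Step 3: 15-fold → factor 15
Step 4: 1.15 mL + 6.4 mL = 7.55 mL total → factor 7.55/1.15 = 6.5652
Step 5: 2.5 mL brought to 31.25 mL → factor 31.25/2.5 = 12.5
Step 6: 420 μL + 7.6 mL = 8020 μL total → factor 8020/420 = 19.095
Overall dilution factor = 3 × 6 × 15 × 6.5652 × 12.5 × 19.095 = 4.231 × 10^5
Final = 8.00 mg/mL / 4.231 × 10^5 = 1.891 × 10^-5 mg/mL = 18.9 ng/mL

18.9 ng/mL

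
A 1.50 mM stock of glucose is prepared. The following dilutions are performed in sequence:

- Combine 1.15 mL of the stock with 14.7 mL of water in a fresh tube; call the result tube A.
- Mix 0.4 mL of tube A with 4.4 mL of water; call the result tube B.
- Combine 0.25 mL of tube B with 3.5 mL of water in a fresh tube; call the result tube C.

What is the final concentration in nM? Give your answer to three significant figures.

605 nM

Step 1: 1.15 mL + 14.7 mL = 15.85 mL total → factor 15.85/1.15 = 13.783
Step 2: 0.4 mL + 4.4 mL = 4.8 mL total → factor 4.8/0.4 = 12
Step 3: 0.25 mL + 3.5 mL = 3.75 mL total → factor 3.75/0.25 = 15
Overall dilution factor = 13.783 × 12 × 15 = 2480.9
Final = 1.50 mM / 2480.9 = 0.0006046 mM = 605 nM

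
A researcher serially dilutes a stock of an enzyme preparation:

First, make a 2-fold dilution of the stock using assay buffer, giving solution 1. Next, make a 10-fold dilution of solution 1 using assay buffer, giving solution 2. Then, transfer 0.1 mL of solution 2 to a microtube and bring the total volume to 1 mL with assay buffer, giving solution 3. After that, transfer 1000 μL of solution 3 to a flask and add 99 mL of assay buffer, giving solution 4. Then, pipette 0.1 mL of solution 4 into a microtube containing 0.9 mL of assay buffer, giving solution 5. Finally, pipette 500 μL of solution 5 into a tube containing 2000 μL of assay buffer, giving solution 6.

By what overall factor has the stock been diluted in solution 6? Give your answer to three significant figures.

Step 1: 2-fold → factor 2
Step 2: 10-fold → factor 10
Step 3: 0.1 mL brought to 1 mL → factor 1/0.1 = 10
Step 4: 1000 μL + 99 mL = 1 × 10^5 μL total → factor 1 × 10^5/1000 = 100
Step 5: 0.1 mL + 0.9 mL = 1 mL total → factor 1/0.1 = 10
Step 6: 500 μL + 2000 μL = 2500 μL total → factor 2500/500 = 5
Overall dilution factor = 2 × 10 × 10 × 100 × 10 × 5 = 1 × 10^6

1.00 × 10^6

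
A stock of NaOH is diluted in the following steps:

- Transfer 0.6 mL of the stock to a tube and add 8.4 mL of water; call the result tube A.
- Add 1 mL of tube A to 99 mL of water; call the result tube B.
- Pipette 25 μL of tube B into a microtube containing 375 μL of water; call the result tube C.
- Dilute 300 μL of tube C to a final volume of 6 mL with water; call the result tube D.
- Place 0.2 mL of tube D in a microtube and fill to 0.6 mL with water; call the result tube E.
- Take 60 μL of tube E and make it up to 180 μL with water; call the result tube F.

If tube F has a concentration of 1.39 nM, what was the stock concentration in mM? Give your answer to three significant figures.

Step 1: 0.6 mL + 8.4 mL = 9 mL total → factor 9/0.6 = 15
Step 2: 1 mL + 99 mL = 100 mL total → factor 100/1 = 100
Step 3: 25 μL + 375 μL = 400 μL total → factor 400/25 = 16
Step 4: 300 μL brought to 6 mL → factor 6000/300 = 20
Step 5: 0.2 mL brought to 0.6 mL → factor 0.6/0.2 = 3
Step 6: 60 μL brought to 180 μL → factor 180/60 = 3
Overall dilution factor = 15 × 100 × 16 × 20 × 3 × 3 = 4.32 × 10^6
Stock = 1.39 nM × 4.32 × 10^6 = 6.005 × 10^6 nM = 6.00 mM

6.00 mM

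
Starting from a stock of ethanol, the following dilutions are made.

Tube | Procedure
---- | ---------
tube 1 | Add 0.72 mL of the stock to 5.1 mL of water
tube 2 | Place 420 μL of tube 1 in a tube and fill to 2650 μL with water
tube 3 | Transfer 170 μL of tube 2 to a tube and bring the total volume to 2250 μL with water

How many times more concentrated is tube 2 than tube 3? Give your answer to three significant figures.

13.2

Step 1: 0.72 mL + 5.1 mL = 5.82 mL total → factor 5.82/0.72 = 8.0833
Step 2: 420 μL brought to 2650 μL → factor 2650/420 = 6.3095
Step 3: 170 μL brought to 2250 μL → factor 2250/170 = 13.235
Dilution factor to tube 2 = 51.002; to tube 3 = 675.03
[tube 2]/[tube 3] = (factor to tube 3)/(factor to tube 2) = 675.03/51.002 = 13.2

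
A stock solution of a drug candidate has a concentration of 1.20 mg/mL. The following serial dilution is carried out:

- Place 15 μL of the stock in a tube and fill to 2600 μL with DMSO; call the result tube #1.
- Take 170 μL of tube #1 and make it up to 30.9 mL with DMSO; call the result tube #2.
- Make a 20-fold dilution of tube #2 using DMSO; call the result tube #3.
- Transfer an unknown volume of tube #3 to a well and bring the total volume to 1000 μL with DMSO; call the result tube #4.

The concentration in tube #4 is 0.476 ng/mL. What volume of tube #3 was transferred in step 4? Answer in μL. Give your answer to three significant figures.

Step 1: 15 μL brought to 2600 μL → factor 2600/15 = 173.33
Step 2: 170 μL brought to 30.9 mL → factor 30900/170 = 181.76
Step 3: 20-fold → factor 20
Step 4: v brought to 1000 μL → factor = 1000 μL/v
Product of known-step factors = 6.3012 × 10^5
Overall factor = 1.20 mg/mL / (0.476 ng/mL) = 2.521 × 10^6
Step-4 factor = 2.521 × 10^6 / 6.3012 × 10^5 = 4.0009
v = 1000 μL / 4.0009 = 250 μL

250 μL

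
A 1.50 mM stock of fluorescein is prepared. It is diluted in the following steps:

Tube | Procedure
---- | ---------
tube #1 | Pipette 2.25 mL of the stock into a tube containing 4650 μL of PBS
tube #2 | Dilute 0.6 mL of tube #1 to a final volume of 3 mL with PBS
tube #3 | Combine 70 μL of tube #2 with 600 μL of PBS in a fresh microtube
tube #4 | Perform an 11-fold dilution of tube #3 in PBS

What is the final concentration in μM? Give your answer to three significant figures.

0.929 μM

Step 1: 2.25 mL + 4650 μL = 6.9 mL total → factor 6.9/2.25 = 3.0667
Step 2: 0.6 mL brought to 3 mL → factor 3/0.6 = 5
Step 3: 70 μL + 600 μL = 670 μL total → factor 670/70 = 9.5714
Step 4: 11-fold → factor 11
Overall dilution factor = 3.0667 × 5 × 9.5714 × 11 = 1614.4
Final = 1.50 mM / 1614.4 = 0.0009291 mM = 0.929 μM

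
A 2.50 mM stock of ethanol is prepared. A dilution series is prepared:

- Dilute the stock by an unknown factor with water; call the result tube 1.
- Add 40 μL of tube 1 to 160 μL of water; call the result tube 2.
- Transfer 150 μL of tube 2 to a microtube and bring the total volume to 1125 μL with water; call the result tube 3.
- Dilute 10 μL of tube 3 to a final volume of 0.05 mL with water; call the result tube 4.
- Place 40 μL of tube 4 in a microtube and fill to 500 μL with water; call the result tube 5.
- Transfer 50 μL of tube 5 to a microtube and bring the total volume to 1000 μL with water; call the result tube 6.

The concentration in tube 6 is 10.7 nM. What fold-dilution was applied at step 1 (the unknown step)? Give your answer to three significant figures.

4.98-fold

Step 1: unknown factor x
Step 2: 40 μL + 160 μL = 200 μL total → factor 200/40 = 5
Step 3: 150 μL brought to 1125 μL → factor 1125/150 = 7.5
Step 4: 10 μL brought to 0.05 mL → factor 50/10 = 5
Step 5: 40 μL brought to 500 μL → factor 500/40 = 12.5
Step 6: 50 μL brought to 1000 μL → factor 1000/50 = 20
Product of known-step factors = 46875
Overall factor = 2.50 mM / (10.7 nM) = 2.3364 × 10^5
x = 2.3364 × 10^5 / 46875 = 4.98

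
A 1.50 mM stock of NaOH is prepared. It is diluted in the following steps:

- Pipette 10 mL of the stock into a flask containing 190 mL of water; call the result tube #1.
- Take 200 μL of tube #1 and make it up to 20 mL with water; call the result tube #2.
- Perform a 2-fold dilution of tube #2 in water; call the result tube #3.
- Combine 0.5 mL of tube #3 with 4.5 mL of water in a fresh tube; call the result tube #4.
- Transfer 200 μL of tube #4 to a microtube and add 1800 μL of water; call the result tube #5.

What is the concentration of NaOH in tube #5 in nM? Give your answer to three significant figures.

Step 1: 10 mL + 190 mL = 200 mL total → factor 200/10 = 20
Step 2: 200 μL brought to 20 mL → factor 20000/200 = 100
Step 3: 2-fold → factor 2
Step 4: 0.5 mL + 4.5 mL = 5 mL total → factor 5/0.5 = 10
Step 5: 200 μL + 1800 μL = 2000 μL total → factor 2000/200 = 10
Overall dilution factor = 20 × 100 × 2 × 10 × 10 = 4 × 10^5
Final = 1.50 mM / 4 × 10^5 = 3.750 × 10^-6 mM = 3.75 nM

3.75 nM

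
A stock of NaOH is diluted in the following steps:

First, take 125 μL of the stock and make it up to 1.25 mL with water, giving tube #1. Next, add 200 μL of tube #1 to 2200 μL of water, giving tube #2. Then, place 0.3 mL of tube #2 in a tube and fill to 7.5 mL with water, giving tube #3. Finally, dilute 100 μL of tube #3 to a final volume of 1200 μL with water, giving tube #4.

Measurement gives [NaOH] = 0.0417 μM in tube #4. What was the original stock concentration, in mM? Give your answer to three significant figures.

Step 1: 125 μL brought to 1.25 mL → factor 1250/125 = 10
Step 2: 200 μL + 2200 μL = 2400 μL total → factor 2400/200 = 12
Step 3: 0.3 mL brought to 7.5 mL → factor 7.5/0.3 = 25
Step 4: 100 μL brought to 1200 μL → factor 1200/100 = 12
Overall dilution factor = 10 × 12 × 25 × 12 = 36000
Stock = 0.0417 μM × 36000 = 1501 μM = 1.50 mM

1.50 mM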